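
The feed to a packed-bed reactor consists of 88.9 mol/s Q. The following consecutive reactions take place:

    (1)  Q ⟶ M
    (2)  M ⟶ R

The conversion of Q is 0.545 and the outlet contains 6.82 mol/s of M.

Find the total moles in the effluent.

Conversion of Q: Q consumed = 1ξ₁ = 0.545 × 88.9 → ξ₁ = 48.45 mol/s.
M balance: n_M = 0 + 1ξ₁ − 1ξ₂ = 6.82 → ξ₂ = (1·48.45 − 6.82)/1 = 41.63 mol/s.
Outlet amounts (n = n₀ + Σ ν·ξ):
  Q: 88.9 − 1(48.45) = 40.45
  M: 0 + 1(48.45) − 1(41.63) = 6.82
  R: 0 + 1(41.63) = 41.63
Total out = 40.45 + 6.82 + 41.63 = 88.9 mol/s.

88.9 mol/s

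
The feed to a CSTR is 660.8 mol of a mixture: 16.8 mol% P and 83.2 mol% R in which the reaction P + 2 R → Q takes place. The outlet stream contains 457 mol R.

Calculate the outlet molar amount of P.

64.6 mol

For R: n = n₀ − 2ξ → 457 = 549.8 − 2ξ, giving ξ = 46.39 mol.
Outlet amounts (n = n₀ + ν ξ):
  P: 111 − 1(46.39) = 64.62
  R: 549.8 − 2(46.39) = 457
  Q: 0 + 1(46.39) = 46.39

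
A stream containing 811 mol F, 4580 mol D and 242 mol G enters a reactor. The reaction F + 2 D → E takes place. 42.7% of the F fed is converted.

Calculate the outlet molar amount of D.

3890 mol

F reacted = 0.427 × 811 = 346.3 mol; ν_F = −1, so ξ = 346.3/1 = 346.3 mol.
Outlet amounts (n = n₀ + ν ξ):
  F: 811 − 1(346.3) = 464.7
  D: 4580 − 2(346.3) = 3887
  E: 0 + 1(346.3) = 346.3
  G: 242 (inert)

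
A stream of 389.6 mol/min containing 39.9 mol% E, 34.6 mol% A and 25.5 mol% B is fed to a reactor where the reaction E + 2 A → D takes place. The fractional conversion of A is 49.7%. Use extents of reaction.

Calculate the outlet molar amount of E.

A reacted = 0.497 × 134.8 = 67 mol/min; ν_A = −2, so ξ = 67/2 = 33.5 mol/min.
Outlet amounts (n = n₀ + ν ξ):
  E: 155.5 − 1(33.5) = 122
  A: 134.8 − 2(33.5) = 67.81
  D: 0 + 1(33.5) = 33.5
  B: 99.35 (inert)

122 mol/min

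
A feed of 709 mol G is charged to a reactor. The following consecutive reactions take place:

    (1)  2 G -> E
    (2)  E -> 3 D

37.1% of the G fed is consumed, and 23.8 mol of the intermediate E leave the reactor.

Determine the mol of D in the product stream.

Conversion of G: G consumed = 2ξ₁ = 0.371 × 709 → ξ₁ = 131.5 mol.
E balance: n_E = 0 + 1ξ₁ − 1ξ₂ = 23.8 → ξ₂ = (1·131.5 − 23.8)/1 = 107.7 mol.
Outlet amounts (n = n₀ + Σ ν·ξ):
  G: 709 − 2(131.5) = 446
  E: 0 + 1(131.5) − 1(107.7) = 23.8
  D: 0 + 3(107.7) = 323.2

323 mol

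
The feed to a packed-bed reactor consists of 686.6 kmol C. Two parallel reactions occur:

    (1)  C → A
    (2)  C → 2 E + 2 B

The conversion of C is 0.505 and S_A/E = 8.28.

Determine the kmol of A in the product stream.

327 kmol

Conversion of C: C consumed = 0.505 × 686.6 = 346.7 kmol = 1ξ₁ + 1ξ₂.
Selectivity: 1ξ₁ / (2ξ₂) = 8.28 → ξ₁ = 16.56 ξ₂.
Substitute: (1·16.56 + 1) ξ₂ = 346.7 → ξ₂ = 19.75 kmol, ξ₁ = 327 kmol.
Outlet amounts (n = n₀ + Σ ν·ξ):
  C: 686.6 − 1(327) − 1(19.75) = 339.9
  A: 0 + 1(327) = 327
  E: 0 + 2(19.75) = 39.49
  B: 0 + 2(19.75) = 39.49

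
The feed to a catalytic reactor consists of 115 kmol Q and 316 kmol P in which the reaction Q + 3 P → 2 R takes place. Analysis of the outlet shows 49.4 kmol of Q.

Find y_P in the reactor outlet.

For Q: n = n₀ − 1ξ → 49.4 = 115 − 1ξ, giving ξ = 65.6 kmol.
Outlet amounts (n = n₀ + ν ξ):
  Q: 115 − 1(65.6) = 49.4
  P: 316 − 3(65.6) = 119.2
  R: 0 + 2(65.6) = 131.2
Total out = 299.8 kmol; y_P = 119.2 / 299.8 = 0.3976.

0.398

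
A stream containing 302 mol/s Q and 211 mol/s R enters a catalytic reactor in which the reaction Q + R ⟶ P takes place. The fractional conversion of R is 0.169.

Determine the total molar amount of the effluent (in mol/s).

477 mol/s

R reacted = 0.169 × 211 = 35.66 mol/s; ν_R = −1, so ξ = 35.66/1 = 35.66 mol/s.
Outlet amounts (n = n₀ + ν ξ):
  Q: 302 − 1(35.66) = 266.3
  R: 211 − 1(35.66) = 175.3
  P: 0 + 1(35.66) = 35.66
Total out = 266.3 + 175.3 + 35.66 = 477.3 mol/s.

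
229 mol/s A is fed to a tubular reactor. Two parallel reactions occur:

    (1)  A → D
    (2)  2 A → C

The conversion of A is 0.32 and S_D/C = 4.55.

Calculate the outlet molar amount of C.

Conversion of A: A consumed = 0.32 × 229 = 73.28 mol/s = 1ξ₁ + 2ξ₂.
Selectivity: 1ξ₁ / (1ξ₂) = 4.55 → ξ₁ = 4.55 ξ₂.
Substitute: (1·4.55 + 2) ξ₂ = 73.28 → ξ₂ = 11.19 mol/s, ξ₁ = 50.9 mol/s.
Outlet amounts (n = n₀ + Σ ν·ξ):
  A: 229 − 1(50.9) − 2(11.19) = 155.7
  D: 0 + 1(50.9) = 50.9
  C: 0 + 1(11.19) = 11.19

11.2 mol/s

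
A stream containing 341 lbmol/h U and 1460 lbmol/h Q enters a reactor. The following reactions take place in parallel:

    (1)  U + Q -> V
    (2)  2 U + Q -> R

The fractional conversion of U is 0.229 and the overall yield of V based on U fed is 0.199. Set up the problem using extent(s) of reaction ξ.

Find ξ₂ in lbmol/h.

Yield of V: 1ξ₁ / 341 = 0.199 → ξ₁ = 67.86 lbmol/h.
Conversion of U: 1ξ₁ + 2ξ₂ = 0.229 × 341 = 78.09 → ξ₂ = 5.115 lbmol/h.
Outlet amounts (n = n₀ + Σ ν·ξ):
  U: 341 − 1(67.86) − 2(5.115) = 262.9
  Q: 1460 − 1(67.86) − 1(5.115) = 1387
  V: 0 + 1(67.86) = 67.86
  R: 0 + 1(5.115) = 5.115

ξ₂ = 5.11 lbmol/h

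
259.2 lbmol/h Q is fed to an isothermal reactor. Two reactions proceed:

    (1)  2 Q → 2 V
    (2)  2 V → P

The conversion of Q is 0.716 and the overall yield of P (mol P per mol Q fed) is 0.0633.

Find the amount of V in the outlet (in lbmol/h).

153 lbmol/h

Conversion of Q: Q consumed = 2ξ₁ = 0.716 × 259.2 → ξ₁ = 92.79 lbmol/h.
Yield of P: 1ξ₂ / 259.2 = 0.0633 → ξ₂ = 16.41 lbmol/h.
Outlet amounts (n = n₀ + Σ ν·ξ):
  Q: 259.2 − 2(92.79) = 73.61
  V: 0 + 2(92.79) − 2(16.41) = 152.8
  P: 0 + 1(16.41) = 16.41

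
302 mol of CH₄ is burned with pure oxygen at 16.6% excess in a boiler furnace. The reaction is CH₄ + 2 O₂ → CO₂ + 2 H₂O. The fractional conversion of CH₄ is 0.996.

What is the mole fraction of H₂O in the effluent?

Stoichiometric O₂ = 2 × 302 = 604 mol; O₂ fed = 604 × 1.166 = 704.3 mol.
Fuel reacted = 0.996 × 302 → ξ = 300.8 mol.
Outlet (n = n₀ + ν ξ):
  CH₄: 302 − 1(300.8) = 1.208
  O₂: 704.3 − 2(300.8) = 102.7
  CO₂: 0 + 1(300.8) = 300.8
  H₂O: 0 + 2(300.8) = 601.6
Total out = 1006 mol; y_H₂O = 601.6 / 1006 = 0.5978.

0.598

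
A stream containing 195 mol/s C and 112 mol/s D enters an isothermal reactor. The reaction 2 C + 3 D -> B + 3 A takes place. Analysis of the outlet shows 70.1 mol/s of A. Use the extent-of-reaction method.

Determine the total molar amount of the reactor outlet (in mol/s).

284 mol/s

For A: n = n₀ + 3ξ → 70.1 = 0 + 3ξ, giving ξ = 23.37 mol/s.
Outlet amounts (n = n₀ + ν ξ):
  C: 195 − 2(23.37) = 148.3
  D: 112 − 3(23.37) = 41.9
  B: 0 + 1(23.37) = 23.37
  A: 0 + 3(23.37) = 70.1
Total out = 148.3 + 41.9 + 23.37 + 70.1 = 283.6 mol/s.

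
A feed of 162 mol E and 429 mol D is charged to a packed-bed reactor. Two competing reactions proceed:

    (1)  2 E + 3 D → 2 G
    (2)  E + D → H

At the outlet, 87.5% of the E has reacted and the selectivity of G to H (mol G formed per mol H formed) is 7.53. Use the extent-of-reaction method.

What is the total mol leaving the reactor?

Conversion of E: E consumed = 0.875 × 162 = 141.8 mol = 2ξ₁ + 1ξ₂.
Selectivity: 2ξ₁ / (1ξ₂) = 7.53 → ξ₁ = 3.765 ξ₂.
Substitute: (2·3.765 + 1) ξ₂ = 141.8 → ξ₂ = 16.62 mol, ξ₁ = 62.57 mol.
Outlet amounts (n = n₀ + Σ ν·ξ):
  E: 162 − 2(62.57) − 1(16.62) = 20.25
  D: 429 − 3(62.57) − 1(16.62) = 224.7
  G: 0 + 2(62.57) = 125.1
  H: 0 + 1(16.62) = 16.62
Total out = 20.25 + 224.7 + 125.1 + 16.62 = 386.7 mol.

387 mol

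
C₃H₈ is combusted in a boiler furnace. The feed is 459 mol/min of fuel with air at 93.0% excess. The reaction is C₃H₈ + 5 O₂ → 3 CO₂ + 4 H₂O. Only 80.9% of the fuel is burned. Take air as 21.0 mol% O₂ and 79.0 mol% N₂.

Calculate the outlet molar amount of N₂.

16700 mol/min

Stoichiometric O₂ = 5 × 459 = 2295 mol/min; O₂ fed = 2295 × 1.930 = 4429 mol/min.
N₂ fed = 4429 × 79/21 = 16660 mol/min.
Fuel reacted = 0.809 × 459 → ξ = 371.3 mol/min.
Outlet (n = n₀ + ν ξ):
  C₃H₈: 459 − 1(371.3) = 87.67
  O₂: 4429 − 5(371.3) = 2573
  N₂: 16660 (inert)
  CO₂: 0 + 3(371.3) = 1114
  H₂O: 0 + 4(371.3) = 1485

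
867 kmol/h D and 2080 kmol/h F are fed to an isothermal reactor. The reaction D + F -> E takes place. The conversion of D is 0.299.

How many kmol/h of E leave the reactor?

D reacted = 0.299 × 867 = 259.2 kmol/h; ν_D = −1, so ξ = 259.2/1 = 259.2 kmol/h.
Outlet amounts (n = n₀ + ν ξ):
  D: 867 − 1(259.2) = 607.8
  F: 2080 − 1(259.2) = 1821
  E: 0 + 1(259.2) = 259.2

259 kmol/h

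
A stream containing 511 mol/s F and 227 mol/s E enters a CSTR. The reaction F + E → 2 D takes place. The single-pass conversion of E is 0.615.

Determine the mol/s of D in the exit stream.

E reacted = 0.615 × 227 = 139.6 mol/s; ν_E = −1, so ξ = 139.6/1 = 139.6 mol/s.
Outlet amounts (n = n₀ + ν ξ):
  F: 511 − 1(139.6) = 371.4
  E: 227 − 1(139.6) = 87.4
  D: 0 + 2(139.6) = 279.2

279 mol/s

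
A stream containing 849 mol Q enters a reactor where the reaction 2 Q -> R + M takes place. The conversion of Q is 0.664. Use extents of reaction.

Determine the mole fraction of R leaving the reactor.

0.332

Q reacted = 0.664 × 849 = 563.7 mol; ν_Q = −2, so ξ = 563.7/2 = 281.9 mol.
Outlet amounts (n = n₀ + ν ξ):
  Q: 849 − 2(281.9) = 285.3
  R: 0 + 1(281.9) = 281.9
  M: 0 + 1(281.9) = 281.9
Total out = 849 mol; y_R = 281.9 / 849 = 0.332.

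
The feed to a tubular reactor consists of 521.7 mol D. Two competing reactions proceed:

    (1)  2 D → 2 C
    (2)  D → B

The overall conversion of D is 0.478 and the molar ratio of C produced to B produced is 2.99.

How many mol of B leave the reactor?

62.5 mol

Conversion of D: D consumed = 0.478 × 521.7 = 249.4 mol = 2ξ₁ + 1ξ₂.
Selectivity: 2ξ₁ / (1ξ₂) = 2.99 → ξ₁ = 1.495 ξ₂.
Substitute: (2·1.495 + 1) ξ₂ = 249.4 → ξ₂ = 62.5 mol, ξ₁ = 93.44 mol.
Outlet amounts (n = n₀ + Σ ν·ξ):
  D: 521.7 − 2(93.44) − 1(62.5) = 272.3
  C: 0 + 2(93.44) = 186.9
  B: 0 + 1(62.5) = 62.5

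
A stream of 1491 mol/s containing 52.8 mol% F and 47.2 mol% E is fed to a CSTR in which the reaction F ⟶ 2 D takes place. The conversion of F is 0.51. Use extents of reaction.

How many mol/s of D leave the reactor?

F reacted = 0.51 × 787.2 = 401.5 mol/s; ν_F = −1, so ξ = 401.5/1 = 401.5 mol/s.
Outlet amounts (n = n₀ + ν ξ):
  F: 787.2 − 1(401.5) = 385.8
  D: 0 + 2(401.5) = 803
  E: 703.8 (inert)

803 mol/s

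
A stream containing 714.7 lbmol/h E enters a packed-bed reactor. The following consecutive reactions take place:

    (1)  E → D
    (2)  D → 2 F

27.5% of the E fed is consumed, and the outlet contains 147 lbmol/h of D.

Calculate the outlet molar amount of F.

Conversion of E: E consumed = 1ξ₁ = 0.275 × 714.7 → ξ₁ = 196.5 lbmol/h.
D balance: n_D = 0 + 1ξ₁ − 1ξ₂ = 147 → ξ₂ = (1·196.5 − 147)/1 = 49.54 lbmol/h.
Outlet amounts (n = n₀ + Σ ν·ξ):
  E: 714.7 − 1(196.5) = 518.2
  D: 0 + 1(196.5) − 1(49.54) = 147
  F: 0 + 2(49.54) = 99.09

99.1 lbmol/h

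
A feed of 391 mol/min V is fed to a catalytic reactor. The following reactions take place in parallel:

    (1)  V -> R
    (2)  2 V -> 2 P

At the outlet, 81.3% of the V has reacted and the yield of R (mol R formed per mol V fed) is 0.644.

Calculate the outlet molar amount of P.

66.1 mol/min

Yield of R: 1ξ₁ / 391 = 0.644 → ξ₁ = 251.8 mol/min.
Conversion of V: 1ξ₁ + 2ξ₂ = 0.813 × 391 = 317.9 → ξ₂ = 33.04 mol/min.
Outlet amounts (n = n₀ + Σ ν·ξ):
  V: 391 − 1(251.8) − 2(33.04) = 73.12
  R: 0 + 1(251.8) = 251.8
  P: 0 + 2(33.04) = 66.08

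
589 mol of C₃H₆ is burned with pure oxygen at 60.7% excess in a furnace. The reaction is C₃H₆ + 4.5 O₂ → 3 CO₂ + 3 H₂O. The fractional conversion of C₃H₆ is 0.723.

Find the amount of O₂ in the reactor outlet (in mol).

Stoichiometric O₂ = 4.5 × 589 = 2650 mol; O₂ fed = 2650 × 1.607 = 4259 mol.
Fuel reacted = 0.723 × 589 → ξ = 425.8 mol.
Outlet (n = n₀ + ν ξ):
  C₃H₆: 589 − 1(425.8) = 163.2
  O₂: 4259 − 4.5(425.8) = 2343
  CO₂: 0 + 3(425.8) = 1278
  H₂O: 0 + 3(425.8) = 1278

2340 mol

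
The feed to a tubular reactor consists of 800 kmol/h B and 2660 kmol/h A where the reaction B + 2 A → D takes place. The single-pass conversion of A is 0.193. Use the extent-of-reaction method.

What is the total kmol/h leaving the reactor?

A reacted = 0.193 × 2660 = 513.4 kmol/h; ν_A = −2, so ξ = 513.4/2 = 256.7 kmol/h.
Outlet amounts (n = n₀ + ν ξ):
  B: 800 − 1(256.7) = 543.3
  A: 2660 − 2(256.7) = 2147
  D: 0 + 1(256.7) = 256.7
Total out = 543.3 + 2147 + 256.7 = 2947 kmol/h.

2950 kmol/h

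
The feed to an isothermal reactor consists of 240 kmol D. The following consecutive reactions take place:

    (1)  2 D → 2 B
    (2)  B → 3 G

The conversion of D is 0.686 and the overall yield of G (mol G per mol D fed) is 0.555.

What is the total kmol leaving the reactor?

329 kmol

Conversion of D: D consumed = 2ξ₁ = 0.686 × 240 → ξ₁ = 82.32 kmol.
Yield of G: 3ξ₂ / 240 = 0.555 → ξ₂ = 44.4 kmol.
Outlet amounts (n = n₀ + Σ ν·ξ):
  D: 240 − 2(82.32) = 75.36
  B: 0 + 2(82.32) − 1(44.4) = 120.2
  G: 0 + 3(44.4) = 133.2
Total out = 75.36 + 120.2 + 133.2 = 328.8 kmol.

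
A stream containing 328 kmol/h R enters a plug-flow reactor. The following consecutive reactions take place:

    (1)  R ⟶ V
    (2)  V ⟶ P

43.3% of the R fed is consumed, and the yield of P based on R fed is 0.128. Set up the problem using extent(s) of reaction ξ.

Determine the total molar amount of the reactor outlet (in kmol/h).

Conversion of R: R consumed = 1ξ₁ = 0.433 × 328 → ξ₁ = 142 kmol/h.
Yield of P: 1ξ₂ / 328 = 0.128 → ξ₂ = 41.98 kmol/h.
Outlet amounts (n = n₀ + Σ ν·ξ):
  R: 328 − 1(142) = 186
  V: 0 + 1(142) − 1(41.98) = 100
  P: 0 + 1(41.98) = 41.98
Total out = 186 + 100 + 41.98 = 328 kmol/h.

328 kmol/h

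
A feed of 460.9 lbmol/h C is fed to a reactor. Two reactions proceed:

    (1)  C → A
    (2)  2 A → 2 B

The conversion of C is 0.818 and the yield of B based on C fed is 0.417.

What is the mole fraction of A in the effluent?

Conversion of C: C consumed = 1ξ₁ = 0.818 × 460.9 → ξ₁ = 377 lbmol/h.
Yield of B: 2ξ₂ / 460.9 = 0.417 → ξ₂ = 96.1 lbmol/h.
Outlet amounts (n = n₀ + Σ ν·ξ):
  C: 460.9 − 1(377) = 83.88
  A: 0 + 1(377) − 2(96.1) = 184.8
  B: 0 + 2(96.1) = 192.2
Total out = 460.9 lbmol/h; y_A = 184.8 / 460.9 = 0.401.

0.401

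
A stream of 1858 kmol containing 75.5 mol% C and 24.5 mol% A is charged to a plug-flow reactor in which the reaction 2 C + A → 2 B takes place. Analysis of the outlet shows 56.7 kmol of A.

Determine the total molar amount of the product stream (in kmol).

1460 kmol

For A: n = n₀ − 1ξ → 56.7 = 455.2 − 1ξ, giving ξ = 398.5 kmol.
Outlet amounts (n = n₀ + ν ξ):
  C: 1403 − 2(398.5) = 605.8
  A: 455.2 − 1(398.5) = 56.7
  B: 0 + 2(398.5) = 797
Total out = 605.8 + 56.7 + 797 = 1459 kmol.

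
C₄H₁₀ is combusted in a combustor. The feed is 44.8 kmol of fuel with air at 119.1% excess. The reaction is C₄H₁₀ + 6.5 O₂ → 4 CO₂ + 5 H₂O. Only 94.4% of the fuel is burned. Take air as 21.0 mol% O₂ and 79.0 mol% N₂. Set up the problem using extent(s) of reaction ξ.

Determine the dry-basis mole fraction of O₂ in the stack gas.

0.124

Stoichiometric O₂ = 6.5 × 44.8 = 291.2 kmol; O₂ fed = 291.2 × 2.191 = 638 kmol.
N₂ fed = 638 × 79/21 = 2400 kmol.
Fuel reacted = 0.944 × 44.8 → ξ = 42.29 kmol.
Outlet (n = n₀ + ν ξ):
  C₄H₁₀: 44.8 − 1(42.29) = 2.509
  O₂: 638 − 6.5(42.29) = 363.1
  N₂: 2400 (inert)
  CO₂: 0 + 4(42.29) = 169.2
  H₂O: 0 + 5(42.29) = 211.5
Dry total = 2935 kmol; y_O₂ (dry) = 363.1 / 2935 = 0.1237.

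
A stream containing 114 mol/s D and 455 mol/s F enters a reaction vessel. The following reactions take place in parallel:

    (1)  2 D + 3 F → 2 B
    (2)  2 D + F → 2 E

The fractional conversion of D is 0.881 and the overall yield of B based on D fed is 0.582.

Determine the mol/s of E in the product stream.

Yield of B: 2ξ₁ / 114 = 0.582 → ξ₁ = 33.17 mol/s.
Conversion of D: 2ξ₁ + 2ξ₂ = 0.881 × 114 = 100.4 → ξ₂ = 17.04 mol/s.
Outlet amounts (n = n₀ + Σ ν·ξ):
  D: 114 − 2(33.17) − 2(17.04) = 13.57
  F: 455 − 3(33.17) − 1(17.04) = 338.4
  B: 0 + 2(33.17) = 66.35
  E: 0 + 2(17.04) = 34.09

34.1 mol/s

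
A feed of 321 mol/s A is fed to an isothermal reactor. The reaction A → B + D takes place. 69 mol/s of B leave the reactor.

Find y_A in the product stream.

For B: n = n₀ + 1ξ → 69 = 0 + 1ξ, giving ξ = 69 mol/s.
Outlet amounts (n = n₀ + ν ξ):
  A: 321 − 1(69) = 252
  B: 0 + 1(69) = 69
  D: 0 + 1(69) = 69
Total out = 390 mol/s; y_A = 252 / 390 = 0.6462.

0.646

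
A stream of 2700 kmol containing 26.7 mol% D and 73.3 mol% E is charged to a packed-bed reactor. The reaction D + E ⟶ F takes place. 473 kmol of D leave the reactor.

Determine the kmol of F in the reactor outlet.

For D: n = n₀ − 1ξ → 473 = 720.9 − 1ξ, giving ξ = 247.9 kmol.
Outlet amounts (n = n₀ + ν ξ):
  D: 720.9 − 1(247.9) = 473
  E: 1979 − 1(247.9) = 1731
  F: 0 + 1(247.9) = 247.9

248 kmol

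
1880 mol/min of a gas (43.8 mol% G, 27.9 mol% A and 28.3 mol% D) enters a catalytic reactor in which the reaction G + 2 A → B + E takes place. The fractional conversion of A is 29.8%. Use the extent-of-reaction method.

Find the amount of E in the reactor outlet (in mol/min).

78.2 mol/min

A reacted = 0.298 × 524.5 = 156.3 mol/min; ν_A = −2, so ξ = 156.3/2 = 78.15 mol/min.
Outlet amounts (n = n₀ + ν ξ):
  G: 823.4 − 1(78.15) = 745.3
  A: 524.5 − 2(78.15) = 368.2
  B: 0 + 1(78.15) = 78.15
  E: 0 + 1(78.15) = 78.15
  D: 532 (inert)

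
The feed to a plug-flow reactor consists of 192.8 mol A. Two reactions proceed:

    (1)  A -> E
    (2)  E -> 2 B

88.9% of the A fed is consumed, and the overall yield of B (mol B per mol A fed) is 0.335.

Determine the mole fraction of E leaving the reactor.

0.618

Conversion of A: A consumed = 1ξ₁ = 0.889 × 192.8 → ξ₁ = 171.4 mol.
Yield of B: 2ξ₂ / 192.8 = 0.335 → ξ₂ = 32.29 mol.
Outlet amounts (n = n₀ + Σ ν·ξ):
  A: 192.8 − 1(171.4) = 21.4
  E: 0 + 1(171.4) − 1(32.29) = 139.1
  B: 0 + 2(32.29) = 64.59
Total out = 225.1 mol; y_E = 139.1 / 225.1 = 0.618.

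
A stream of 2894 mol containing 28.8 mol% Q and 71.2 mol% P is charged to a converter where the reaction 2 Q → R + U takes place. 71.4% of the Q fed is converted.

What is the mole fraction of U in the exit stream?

Q reacted = 0.714 × 833.5 = 595.1 mol; ν_Q = −2, so ξ = 595.1/2 = 297.5 mol.
Outlet amounts (n = n₀ + ν ξ):
  Q: 833.5 − 2(297.5) = 238.4
  R: 0 + 1(297.5) = 297.5
  U: 0 + 1(297.5) = 297.5
  P: 2061 (inert)
Total out = 2894 mol; y_U = 297.5 / 2894 = 0.1028.

0.103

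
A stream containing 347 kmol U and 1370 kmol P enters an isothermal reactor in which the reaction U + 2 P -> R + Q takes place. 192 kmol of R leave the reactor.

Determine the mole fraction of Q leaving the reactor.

For R: n = n₀ + 1ξ → 192 = 0 + 1ξ, giving ξ = 192 kmol.
Outlet amounts (n = n₀ + ν ξ):
  U: 347 − 1(192) = 155
  P: 1370 − 2(192) = 986
  R: 0 + 1(192) = 192
  Q: 0 + 1(192) = 192
Total out = 1525 kmol; y_Q = 192 / 1525 = 0.1259.

0.126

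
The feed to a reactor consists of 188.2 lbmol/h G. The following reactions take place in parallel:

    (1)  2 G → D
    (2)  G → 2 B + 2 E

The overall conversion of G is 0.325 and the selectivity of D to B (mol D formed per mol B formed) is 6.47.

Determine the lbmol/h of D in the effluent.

29.4 lbmol/h

Conversion of G: G consumed = 0.325 × 188.2 = 61.16 lbmol/h = 2ξ₁ + 1ξ₂.
Selectivity: 1ξ₁ / (2ξ₂) = 6.47 → ξ₁ = 12.94 ξ₂.
Substitute: (2·12.94 + 1) ξ₂ = 61.16 → ξ₂ = 2.275 lbmol/h, ξ₁ = 29.44 lbmol/h.
Outlet amounts (n = n₀ + Σ ν·ξ):
  G: 188.2 − 2(29.44) − 1(2.275) = 127
  D: 0 + 1(29.44) = 29.44
  B: 0 + 2(2.275) = 4.551
  E: 0 + 2(2.275) = 4.551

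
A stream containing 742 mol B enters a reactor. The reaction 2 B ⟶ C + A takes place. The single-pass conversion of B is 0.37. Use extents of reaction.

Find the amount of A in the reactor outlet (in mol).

137 mol

B reacted = 0.37 × 742 = 274.5 mol; ν_B = −2, so ξ = 274.5/2 = 137.3 mol.
Outlet amounts (n = n₀ + ν ξ):
  B: 742 − 2(137.3) = 467.5
  C: 0 + 1(137.3) = 137.3
  A: 0 + 1(137.3) = 137.3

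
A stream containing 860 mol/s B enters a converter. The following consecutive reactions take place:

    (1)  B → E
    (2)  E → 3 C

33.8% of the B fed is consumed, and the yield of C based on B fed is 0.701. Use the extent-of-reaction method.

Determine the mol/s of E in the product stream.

Conversion of B: B consumed = 1ξ₁ = 0.338 × 860 → ξ₁ = 290.7 mol/s.
Yield of C: 3ξ₂ / 860 = 0.701 → ξ₂ = 201 mol/s.
Outlet amounts (n = n₀ + Σ ν·ξ):
  B: 860 − 1(290.7) = 569.3
  E: 0 + 1(290.7) − 1(201) = 89.73
  C: 0 + 3(201) = 602.9

89.7 mol/s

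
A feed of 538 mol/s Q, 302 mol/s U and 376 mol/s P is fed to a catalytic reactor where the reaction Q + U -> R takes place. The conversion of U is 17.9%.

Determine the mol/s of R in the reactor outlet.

54.1 mol/s

U reacted = 0.179 × 302 = 54.06 mol/s; ν_U = −1, so ξ = 54.06/1 = 54.06 mol/s.
Outlet amounts (n = n₀ + ν ξ):
  Q: 538 − 1(54.06) = 483.9
  U: 302 − 1(54.06) = 247.9
  R: 0 + 1(54.06) = 54.06
  P: 376 (inert)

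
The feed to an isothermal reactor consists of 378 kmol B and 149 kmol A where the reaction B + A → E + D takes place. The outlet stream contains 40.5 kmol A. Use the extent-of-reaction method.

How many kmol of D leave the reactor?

For A: n = n₀ − 1ξ → 40.5 = 149 − 1ξ, giving ξ = 108.5 kmol.
Outlet amounts (n = n₀ + ν ξ):
  B: 378 − 1(108.5) = 269.5
  A: 149 − 1(108.5) = 40.5
  E: 0 + 1(108.5) = 108.5
  D: 0 + 1(108.5) = 108.5

108 kmol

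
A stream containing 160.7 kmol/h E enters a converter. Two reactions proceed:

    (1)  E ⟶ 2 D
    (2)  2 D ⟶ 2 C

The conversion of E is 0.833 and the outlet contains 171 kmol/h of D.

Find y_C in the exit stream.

Conversion of E: E consumed = 1ξ₁ = 0.833 × 160.7 → ξ₁ = 133.9 kmol/h.
D balance: n_D = 0 + 2ξ₁ − 2ξ₂ = 171 → ξ₂ = (2·133.9 − 171)/2 = 48.36 kmol/h.
Outlet amounts (n = n₀ + Σ ν·ξ):
  E: 160.7 − 1(133.9) = 26.84
  D: 0 + 2(133.9) − 2(48.36) = 171
  C: 0 + 2(48.36) = 96.73
Total out = 294.6 kmol/h; y_C = 96.73 / 294.6 = 0.3284.

0.328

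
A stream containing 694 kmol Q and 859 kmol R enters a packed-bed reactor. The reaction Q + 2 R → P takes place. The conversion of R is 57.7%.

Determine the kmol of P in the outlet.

R reacted = 0.577 × 859 = 495.6 kmol; ν_R = −2, so ξ = 495.6/2 = 247.8 kmol.
Outlet amounts (n = n₀ + ν ξ):
  Q: 694 − 1(247.8) = 446.2
  R: 859 − 2(247.8) = 363.4
  P: 0 + 1(247.8) = 247.8

248 kmol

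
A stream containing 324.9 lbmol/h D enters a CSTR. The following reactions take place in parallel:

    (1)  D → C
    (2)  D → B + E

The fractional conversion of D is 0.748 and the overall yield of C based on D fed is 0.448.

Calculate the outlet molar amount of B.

97.5 lbmol/h

Yield of C: 1ξ₁ / 324.9 = 0.448 → ξ₁ = 145.6 lbmol/h.
Conversion of D: 1ξ₁ + 1ξ₂ = 0.748 × 324.9 = 243 → ξ₂ = 97.47 lbmol/h.
Outlet amounts (n = n₀ + Σ ν·ξ):
  D: 324.9 − 1(145.6) − 1(97.47) = 81.87
  C: 0 + 1(145.6) = 145.6
  B: 0 + 1(97.47) = 97.47
  E: 0 + 1(97.47) = 97.47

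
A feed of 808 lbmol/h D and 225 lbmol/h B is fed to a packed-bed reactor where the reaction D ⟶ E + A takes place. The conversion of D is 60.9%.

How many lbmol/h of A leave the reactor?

D reacted = 0.609 × 808 = 492.1 lbmol/h; ν_D = −1, so ξ = 492.1/1 = 492.1 lbmol/h.
Outlet amounts (n = n₀ + ν ξ):
  D: 808 − 1(492.1) = 315.9
  E: 0 + 1(492.1) = 492.1
  A: 0 + 1(492.1) = 492.1
  B: 225 (inert)

492 lbmol/h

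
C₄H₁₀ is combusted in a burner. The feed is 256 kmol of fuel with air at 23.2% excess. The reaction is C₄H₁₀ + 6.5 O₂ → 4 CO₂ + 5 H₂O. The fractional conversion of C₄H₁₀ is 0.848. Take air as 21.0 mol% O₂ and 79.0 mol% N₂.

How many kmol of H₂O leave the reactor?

Stoichiometric O₂ = 6.5 × 256 = 1664 kmol; O₂ fed = 1664 × 1.232 = 2050 kmol.
N₂ fed = 2050 × 79/21 = 7712 kmol.
Fuel reacted = 0.848 × 256 → ξ = 217.1 kmol.
Outlet (n = n₀ + ν ξ):
  C₄H₁₀: 256 − 1(217.1) = 38.91
  O₂: 2050 − 6.5(217.1) = 639
  N₂: 7712 (inert)
  CO₂: 0 + 4(217.1) = 868.4
  H₂O: 0 + 5(217.1) = 1085

1090 kmol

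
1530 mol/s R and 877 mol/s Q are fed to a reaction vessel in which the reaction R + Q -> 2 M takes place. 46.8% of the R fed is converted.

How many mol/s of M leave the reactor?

1430 mol/s

R reacted = 0.468 × 1530 = 716 mol/s; ν_R = −1, so ξ = 716/1 = 716 mol/s.
Outlet amounts (n = n₀ + ν ξ):
  R: 1530 − 1(716) = 814
  Q: 877 − 1(716) = 161
  M: 0 + 2(716) = 1432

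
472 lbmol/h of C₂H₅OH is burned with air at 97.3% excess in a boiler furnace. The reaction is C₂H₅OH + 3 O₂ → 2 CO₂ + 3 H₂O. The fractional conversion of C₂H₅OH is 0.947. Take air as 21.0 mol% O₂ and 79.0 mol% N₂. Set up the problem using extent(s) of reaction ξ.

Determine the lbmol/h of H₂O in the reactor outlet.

1340 lbmol/h

Stoichiometric O₂ = 3 × 472 = 1416 lbmol/h; O₂ fed = 1416 × 1.973 = 2794 lbmol/h.
N₂ fed = 2794 × 79/21 = 10510 lbmol/h.
Fuel reacted = 0.947 × 472 → ξ = 447 lbmol/h.
Outlet (n = n₀ + ν ξ):
  C₂H₅OH: 472 − 1(447) = 25.02
  O₂: 2794 − 3(447) = 1453
  N₂: 10510 (inert)
  CO₂: 0 + 2(447) = 894
  H₂O: 0 + 3(447) = 1341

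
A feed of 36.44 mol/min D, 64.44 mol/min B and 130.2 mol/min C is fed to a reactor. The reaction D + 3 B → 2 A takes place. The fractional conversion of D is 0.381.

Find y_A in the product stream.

0.137

D reacted = 0.381 × 36.44 = 13.88 mol/min; ν_D = −1, so ξ = 13.88/1 = 13.88 mol/min.
Outlet amounts (n = n₀ + ν ξ):
  D: 36.44 − 1(13.88) = 22.56
  B: 64.44 − 3(13.88) = 22.79
  A: 0 + 2(13.88) = 27.77
  C: 130.2 (inert)
Total out = 203.3 mol/min; y_A = 27.77 / 203.3 = 0.1366.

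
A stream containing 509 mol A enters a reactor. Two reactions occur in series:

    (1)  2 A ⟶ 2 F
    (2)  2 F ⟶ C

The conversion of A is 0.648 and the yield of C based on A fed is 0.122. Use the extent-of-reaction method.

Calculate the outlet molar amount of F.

Conversion of A: A consumed = 2ξ₁ = 0.648 × 509 → ξ₁ = 164.9 mol.
Yield of C: 1ξ₂ / 509 = 0.122 → ξ₂ = 62.1 mol.
Outlet amounts (n = n₀ + Σ ν·ξ):
  A: 509 − 2(164.9) = 179.2
  F: 0 + 2(164.9) − 2(62.1) = 205.6
  C: 0 + 1(62.1) = 62.1

206 mol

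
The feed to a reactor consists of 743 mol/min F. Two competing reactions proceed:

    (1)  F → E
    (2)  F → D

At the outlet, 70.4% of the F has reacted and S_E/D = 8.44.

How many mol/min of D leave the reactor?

55.4 mol/min

Conversion of F: F consumed = 0.704 × 743 = 523.1 mol/min = 1ξ₁ + 1ξ₂.
Selectivity: 1ξ₁ / (1ξ₂) = 8.44 → ξ₁ = 8.44 ξ₂.
Substitute: (1·8.44 + 1) ξ₂ = 523.1 → ξ₂ = 55.41 mol/min, ξ₁ = 467.7 mol/min.
Outlet amounts (n = n₀ + Σ ν·ξ):
  F: 743 − 1(467.7) − 1(55.41) = 219.9
  E: 0 + 1(467.7) = 467.7
  D: 0 + 1(55.41) = 55.41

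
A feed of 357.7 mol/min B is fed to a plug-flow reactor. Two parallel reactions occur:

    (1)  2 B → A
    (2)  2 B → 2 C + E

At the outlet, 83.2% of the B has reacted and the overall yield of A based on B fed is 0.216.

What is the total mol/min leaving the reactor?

352 mol/min

Yield of A: 1ξ₁ / 357.7 = 0.216 → ξ₁ = 77.26 mol/min.
Conversion of B: 2ξ₁ + 2ξ₂ = 0.832 × 357.7 = 297.6 → ξ₂ = 71.54 mol/min.
Outlet amounts (n = n₀ + Σ ν·ξ):
  B: 357.7 − 2(77.26) − 2(71.54) = 60.09
  A: 0 + 1(77.26) = 77.26
  C: 0 + 2(71.54) = 143.1
  E: 0 + 1(71.54) = 71.54
Total out = 60.09 + 77.26 + 143.1 + 71.54 = 352 mol/min.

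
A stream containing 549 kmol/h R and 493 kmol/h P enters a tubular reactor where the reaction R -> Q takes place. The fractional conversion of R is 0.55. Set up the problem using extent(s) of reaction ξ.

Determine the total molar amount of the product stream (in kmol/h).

R reacted = 0.55 × 549 = 302 kmol/h; ν_R = −1, so ξ = 302/1 = 302 kmol/h.
Outlet amounts (n = n₀ + ν ξ):
  R: 549 − 1(302) = 247
  Q: 0 + 1(302) = 302
  P: 493 (inert)
Total out = 247 + 302 + 493 = 1042 kmol/h.

1040 kmol/h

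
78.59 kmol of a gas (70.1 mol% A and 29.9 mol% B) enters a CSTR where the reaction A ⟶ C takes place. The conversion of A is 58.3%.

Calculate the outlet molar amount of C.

32.1 kmol

A reacted = 0.583 × 55.09 = 32.12 kmol; ν_A = −1, so ξ = 32.12/1 = 32.12 kmol.
Outlet amounts (n = n₀ + ν ξ):
  A: 55.09 − 1(32.12) = 22.97
  C: 0 + 1(32.12) = 32.12
  B: 23.5 (inert)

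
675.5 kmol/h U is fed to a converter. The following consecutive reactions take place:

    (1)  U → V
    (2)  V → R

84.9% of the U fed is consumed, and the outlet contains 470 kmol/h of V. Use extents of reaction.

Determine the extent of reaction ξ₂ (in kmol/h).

ξ₂ = 103 kmol/h

Conversion of U: U consumed = 1ξ₁ = 0.849 × 675.5 → ξ₁ = 573.5 kmol/h.
V balance: n_V = 0 + 1ξ₁ − 1ξ₂ = 470 → ξ₂ = (1·573.5 − 470)/1 = 103.5 kmol/h.
Outlet amounts (n = n₀ + Σ ν·ξ):
  U: 675.5 − 1(573.5) = 102
  V: 0 + 1(573.5) − 1(103.5) = 470
  R: 0 + 1(103.5) = 103.5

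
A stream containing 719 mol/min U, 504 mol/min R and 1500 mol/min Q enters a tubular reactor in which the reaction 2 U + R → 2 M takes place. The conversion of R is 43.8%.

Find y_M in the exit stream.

0.176

R reacted = 0.438 × 504 = 220.8 mol/min; ν_R = −1, so ξ = 220.8/1 = 220.8 mol/min.
Outlet amounts (n = n₀ + ν ξ):
  U: 719 − 2(220.8) = 277.5
  R: 504 − 1(220.8) = 283.2
  M: 0 + 2(220.8) = 441.5
  Q: 1500 (inert)
Total out = 2502 mol/min; y_M = 441.5 / 2502 = 0.1764.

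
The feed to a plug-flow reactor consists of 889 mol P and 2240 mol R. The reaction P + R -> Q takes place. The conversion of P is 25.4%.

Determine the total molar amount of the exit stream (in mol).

P reacted = 0.254 × 889 = 225.8 mol; ν_P = −1, so ξ = 225.8/1 = 225.8 mol.
Outlet amounts (n = n₀ + ν ξ):
  P: 889 − 1(225.8) = 663.2
  R: 2240 − 1(225.8) = 2014
  Q: 0 + 1(225.8) = 225.8
Total out = 663.2 + 2014 + 225.8 = 2903 mol.

2900 mol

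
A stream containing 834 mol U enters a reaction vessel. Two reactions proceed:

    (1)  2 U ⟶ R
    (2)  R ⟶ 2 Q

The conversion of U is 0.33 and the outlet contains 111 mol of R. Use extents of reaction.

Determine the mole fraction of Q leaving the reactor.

0.0736

Conversion of U: U consumed = 2ξ₁ = 0.33 × 834 → ξ₁ = 137.6 mol.
R balance: n_R = 0 + 1ξ₁ − 1ξ₂ = 111 → ξ₂ = (1·137.6 − 111)/1 = 26.61 mol.
Outlet amounts (n = n₀ + Σ ν·ξ):
  U: 834 − 2(137.6) = 558.8
  R: 0 + 1(137.6) − 1(26.61) = 111
  Q: 0 + 2(26.61) = 53.22
Total out = 723 mol; y_Q = 53.22 / 723 = 0.07361.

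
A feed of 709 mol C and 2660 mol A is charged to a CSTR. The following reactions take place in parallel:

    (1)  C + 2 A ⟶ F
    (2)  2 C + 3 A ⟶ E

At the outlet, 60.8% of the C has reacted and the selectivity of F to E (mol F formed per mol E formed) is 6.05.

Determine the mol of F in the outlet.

Conversion of C: C consumed = 0.608 × 709 = 431.1 mol = 1ξ₁ + 2ξ₂.
Selectivity: 1ξ₁ / (1ξ₂) = 6.05 → ξ₁ = 6.05 ξ₂.
Substitute: (1·6.05 + 2) ξ₂ = 431.1 → ξ₂ = 53.55 mol, ξ₁ = 324 mol.
Outlet amounts (n = n₀ + Σ ν·ξ):
  C: 709 − 1(324) − 2(53.55) = 277.9
  A: 2660 − 2(324) − 3(53.55) = 1851
  F: 0 + 1(324) = 324
  E: 0 + 1(53.55) = 53.55

324 mol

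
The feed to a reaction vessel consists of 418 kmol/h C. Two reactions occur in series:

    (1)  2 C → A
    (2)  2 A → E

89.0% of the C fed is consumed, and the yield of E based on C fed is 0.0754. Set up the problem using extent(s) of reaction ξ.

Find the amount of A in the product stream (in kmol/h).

123 kmol/h

Conversion of C: C consumed = 2ξ₁ = 0.89 × 418 → ξ₁ = 186 kmol/h.
Yield of E: 1ξ₂ / 418 = 0.0754 → ξ₂ = 31.52 kmol/h.
Outlet amounts (n = n₀ + Σ ν·ξ):
  C: 418 − 2(186) = 45.98
  A: 0 + 1(186) − 2(31.52) = 123
  E: 0 + 1(31.52) = 31.52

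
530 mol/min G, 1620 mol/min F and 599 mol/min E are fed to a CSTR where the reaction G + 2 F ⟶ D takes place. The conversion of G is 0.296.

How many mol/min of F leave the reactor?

G reacted = 0.296 × 530 = 156.9 mol/min; ν_G = −1, so ξ = 156.9/1 = 156.9 mol/min.
Outlet amounts (n = n₀ + ν ξ):
  G: 530 − 1(156.9) = 373.1
  F: 1620 − 2(156.9) = 1306
  D: 0 + 1(156.9) = 156.9
  E: 599 (inert)

1310 mol/min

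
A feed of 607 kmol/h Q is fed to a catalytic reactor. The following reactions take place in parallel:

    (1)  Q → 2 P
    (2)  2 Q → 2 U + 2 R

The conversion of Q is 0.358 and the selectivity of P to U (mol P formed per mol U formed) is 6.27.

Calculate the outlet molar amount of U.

52.6 kmol/h

Conversion of Q: Q consumed = 0.358 × 607 = 217.3 kmol/h = 1ξ₁ + 2ξ₂.
Selectivity: 2ξ₁ / (2ξ₂) = 6.27 → ξ₁ = 6.27 ξ₂.
Substitute: (1·6.27 + 2) ξ₂ = 217.3 → ξ₂ = 26.28 kmol/h, ξ₁ = 164.8 kmol/h.
Outlet amounts (n = n₀ + Σ ν·ξ):
  Q: 607 − 1(164.8) − 2(26.28) = 389.7
  P: 0 + 2(164.8) = 329.5
  U: 0 + 2(26.28) = 52.55
  R: 0 + 2(26.28) = 52.55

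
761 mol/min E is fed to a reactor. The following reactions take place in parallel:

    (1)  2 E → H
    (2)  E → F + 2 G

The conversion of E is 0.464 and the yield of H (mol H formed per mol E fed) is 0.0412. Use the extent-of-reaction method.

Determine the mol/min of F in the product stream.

290 mol/min

Yield of H: 1ξ₁ / 761 = 0.0412 → ξ₁ = 31.35 mol/min.
Conversion of E: 2ξ₁ + 1ξ₂ = 0.464 × 761 = 353.1 → ξ₂ = 290.4 mol/min.
Outlet amounts (n = n₀ + Σ ν·ξ):
  E: 761 − 2(31.35) − 1(290.4) = 407.9
  H: 0 + 1(31.35) = 31.35
  F: 0 + 1(290.4) = 290.4
  G: 0 + 2(290.4) = 580.8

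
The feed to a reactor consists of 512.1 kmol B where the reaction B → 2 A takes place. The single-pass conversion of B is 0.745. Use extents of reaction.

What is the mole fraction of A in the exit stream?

B reacted = 0.745 × 512.1 = 381.5 kmol; ν_B = −1, so ξ = 381.5/1 = 381.5 kmol.
Outlet amounts (n = n₀ + ν ξ):
  B: 512.1 − 1(381.5) = 130.6
  A: 0 + 2(381.5) = 763
Total out = 893.6 kmol; y_A = 763 / 893.6 = 0.8539.

0.854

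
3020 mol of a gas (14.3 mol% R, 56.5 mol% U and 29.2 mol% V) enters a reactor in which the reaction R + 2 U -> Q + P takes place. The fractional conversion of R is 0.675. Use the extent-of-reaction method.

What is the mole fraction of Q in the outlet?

R reacted = 0.675 × 431.9 = 291.5 mol; ν_R = −1, so ξ = 291.5/1 = 291.5 mol.
Outlet amounts (n = n₀ + ν ξ):
  R: 431.9 − 1(291.5) = 140.4
  U: 1706 − 2(291.5) = 1123
  Q: 0 + 1(291.5) = 291.5
  P: 0 + 1(291.5) = 291.5
  V: 881.8 (inert)
Total out = 2728 mol; y_Q = 291.5 / 2728 = 0.1068.

0.107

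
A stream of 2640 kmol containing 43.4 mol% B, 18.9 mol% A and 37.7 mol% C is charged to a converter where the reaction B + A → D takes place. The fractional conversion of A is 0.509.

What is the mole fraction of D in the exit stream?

0.106

A reacted = 0.509 × 499 = 254 kmol; ν_A = −1, so ξ = 254/1 = 254 kmol.
Outlet amounts (n = n₀ + ν ξ):
  B: 1146 − 1(254) = 891.8
  A: 499 − 1(254) = 245
  D: 0 + 1(254) = 254
  C: 995.3 (inert)
Total out = 2386 kmol; y_D = 254 / 2386 = 0.1064.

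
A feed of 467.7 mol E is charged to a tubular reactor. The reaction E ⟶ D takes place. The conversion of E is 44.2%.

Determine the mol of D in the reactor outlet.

E reacted = 0.442 × 467.7 = 206.7 mol; ν_E = −1, so ξ = 206.7/1 = 206.7 mol.
Outlet amounts (n = n₀ + ν ξ):
  E: 467.7 − 1(206.7) = 261
  D: 0 + 1(206.7) = 206.7

207 mol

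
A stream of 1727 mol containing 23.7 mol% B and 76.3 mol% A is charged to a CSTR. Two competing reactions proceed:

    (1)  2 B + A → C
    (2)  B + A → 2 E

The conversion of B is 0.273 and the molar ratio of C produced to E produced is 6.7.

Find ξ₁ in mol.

Conversion of B: B consumed = 0.273 × 409.3 = 111.7 mol = 2ξ₁ + 1ξ₂.
Selectivity: 1ξ₁ / (2ξ₂) = 6.7 → ξ₁ = 13.4 ξ₂.
Substitute: (2·13.4 + 1) ξ₂ = 111.7 → ξ₂ = 4.019 mol, ξ₁ = 53.86 mol.
Outlet amounts (n = n₀ + Σ ν·ξ):
  B: 409.3 − 2(53.86) − 1(4.019) = 297.6
  A: 1318 − 1(53.86) − 1(4.019) = 1260
  C: 0 + 1(53.86) = 53.86
  E: 0 + 2(4.019) = 8.039

ξ₁ = 53.9 mol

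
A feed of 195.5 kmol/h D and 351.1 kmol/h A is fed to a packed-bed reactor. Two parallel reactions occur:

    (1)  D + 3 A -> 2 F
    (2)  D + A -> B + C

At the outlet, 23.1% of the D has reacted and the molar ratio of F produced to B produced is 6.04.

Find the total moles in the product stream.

Conversion of D: D consumed = 0.231 × 195.5 = 45.16 kmol/h = 1ξ₁ + 1ξ₂.
Selectivity: 2ξ₁ / (1ξ₂) = 6.04 → ξ₁ = 3.02 ξ₂.
Substitute: (1·3.02 + 1) ξ₂ = 45.16 → ξ₂ = 11.23 kmol/h, ξ₁ = 33.93 kmol/h.
Outlet amounts (n = n₀ + Σ ν·ξ):
  D: 195.5 − 1(33.93) − 1(11.23) = 150.3
  A: 351.1 − 3(33.93) − 1(11.23) = 238.1
  F: 0 + 2(33.93) = 67.85
  B: 0 + 1(11.23) = 11.23
  C: 0 + 1(11.23) = 11.23
Total out = 150.3 + 238.1 + 67.85 + 11.23 + 11.23 = 478.7 kmol/h.

479 kmol/h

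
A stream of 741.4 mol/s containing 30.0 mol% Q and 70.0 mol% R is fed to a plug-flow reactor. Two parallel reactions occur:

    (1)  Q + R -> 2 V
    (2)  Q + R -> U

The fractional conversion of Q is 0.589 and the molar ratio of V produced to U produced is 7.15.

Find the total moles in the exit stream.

713 mol/s

Conversion of Q: Q consumed = 0.589 × 222.4 = 131 mol/s = 1ξ₁ + 1ξ₂.
Selectivity: 2ξ₁ / (1ξ₂) = 7.15 → ξ₁ = 3.575 ξ₂.
Substitute: (1·3.575 + 1) ξ₂ = 131 → ξ₂ = 28.64 mol/s, ξ₁ = 102.4 mol/s.
Outlet amounts (n = n₀ + Σ ν·ξ):
  Q: 222.4 − 1(102.4) − 1(28.64) = 91.41
  R: 519 − 1(102.4) − 1(28.64) = 388
  V: 0 + 2(102.4) = 204.7
  U: 0 + 1(28.64) = 28.64
Total out = 91.41 + 388 + 204.7 + 28.64 = 712.8 mol/s.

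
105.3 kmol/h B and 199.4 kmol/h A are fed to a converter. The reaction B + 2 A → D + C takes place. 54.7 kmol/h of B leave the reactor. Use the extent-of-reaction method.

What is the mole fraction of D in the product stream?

0.199

For B: n = n₀ − 1ξ → 54.7 = 105.3 − 1ξ, giving ξ = 50.6 kmol/h.
Outlet amounts (n = n₀ + ν ξ):
  B: 105.3 − 1(50.6) = 54.7
  A: 199.4 − 2(50.6) = 98.2
  D: 0 + 1(50.6) = 50.6
  C: 0 + 1(50.6) = 50.6
Total out = 254.1 kmol/h; y_D = 50.6 / 254.1 = 0.1991.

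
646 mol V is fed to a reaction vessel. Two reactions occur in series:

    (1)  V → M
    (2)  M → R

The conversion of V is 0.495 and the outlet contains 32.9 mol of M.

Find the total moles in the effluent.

646 mol

Conversion of V: V consumed = 1ξ₁ = 0.495 × 646 → ξ₁ = 319.8 mol.
M balance: n_M = 0 + 1ξ₁ − 1ξ₂ = 32.9 → ξ₂ = (1·319.8 − 32.9)/1 = 286.9 mol.
Outlet amounts (n = n₀ + Σ ν·ξ):
  V: 646 − 1(319.8) = 326.2
  M: 0 + 1(319.8) − 1(286.9) = 32.9
  R: 0 + 1(286.9) = 286.9
Total out = 326.2 + 32.9 + 286.9 = 646 mol.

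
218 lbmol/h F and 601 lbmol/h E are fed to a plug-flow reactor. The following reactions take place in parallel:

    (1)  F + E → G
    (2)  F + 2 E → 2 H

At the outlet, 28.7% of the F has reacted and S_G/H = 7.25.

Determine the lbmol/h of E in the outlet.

534 lbmol/h

Conversion of F: F consumed = 0.287 × 218 = 62.57 lbmol/h = 1ξ₁ + 1ξ₂.
Selectivity: 1ξ₁ / (2ξ₂) = 7.25 → ξ₁ = 14.5 ξ₂.
Substitute: (1·14.5 + 1) ξ₂ = 62.57 → ξ₂ = 4.037 lbmol/h, ξ₁ = 58.53 lbmol/h.
Outlet amounts (n = n₀ + Σ ν·ξ):
  F: 218 − 1(58.53) − 1(4.037) = 155.4
  E: 601 − 1(58.53) − 2(4.037) = 534.4
  G: 0 + 1(58.53) = 58.53
  H: 0 + 2(4.037) = 8.073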